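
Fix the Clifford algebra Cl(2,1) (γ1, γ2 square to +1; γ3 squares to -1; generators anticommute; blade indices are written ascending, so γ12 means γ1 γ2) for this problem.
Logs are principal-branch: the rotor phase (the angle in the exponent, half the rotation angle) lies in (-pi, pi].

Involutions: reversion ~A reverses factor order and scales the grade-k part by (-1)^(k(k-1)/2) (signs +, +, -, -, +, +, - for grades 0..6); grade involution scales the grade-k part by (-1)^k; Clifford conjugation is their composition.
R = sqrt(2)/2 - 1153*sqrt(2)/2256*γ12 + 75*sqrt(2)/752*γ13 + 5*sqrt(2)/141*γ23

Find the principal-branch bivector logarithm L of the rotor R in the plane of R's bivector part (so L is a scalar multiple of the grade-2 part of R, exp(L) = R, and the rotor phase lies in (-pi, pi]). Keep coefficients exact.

The scalar part of R is sqrt(2)/2, which pins the rotor phase on the principal branch; dividing the bivector part by the sine of that phase recovers the unit plane, and L is the phase times that plane.
Concretely: cos(phase) = sqrt(2)/2 gives phase = ±pi/4, and since phase/sin(phase) is even the sign is immaterial: L = (phase/sin(phase)) * <R>_2 = (sqrt(2)*pi/4) * <R>_2.
Answer: -1153*pi/4512*γ12 + 75*pi/1504*γ13 + 5*pi/282*γ23


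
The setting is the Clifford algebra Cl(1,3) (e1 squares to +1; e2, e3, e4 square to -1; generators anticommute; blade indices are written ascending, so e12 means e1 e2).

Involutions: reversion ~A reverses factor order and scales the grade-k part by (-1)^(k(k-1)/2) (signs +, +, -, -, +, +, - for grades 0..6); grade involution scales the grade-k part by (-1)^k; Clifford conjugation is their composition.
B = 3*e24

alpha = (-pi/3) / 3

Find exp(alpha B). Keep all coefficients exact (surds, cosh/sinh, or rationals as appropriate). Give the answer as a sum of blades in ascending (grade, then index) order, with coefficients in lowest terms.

B^2 = (3)^2*(e24)^2 = 9*(-1) = -9 (a basis 2-blade squares to minus the product of its generators' squares).
B^2 = -9 — a negative square means the series sums to a rotation: l = 3, alpha*l = -pi/3, so exp(alpha B) = cos(-pi/3) + (sin(-pi/3)/3)*B = 1/2 + (-sqrt(3)/6)*B.
Answer: 1/2 - sqrt(3)/2*e24


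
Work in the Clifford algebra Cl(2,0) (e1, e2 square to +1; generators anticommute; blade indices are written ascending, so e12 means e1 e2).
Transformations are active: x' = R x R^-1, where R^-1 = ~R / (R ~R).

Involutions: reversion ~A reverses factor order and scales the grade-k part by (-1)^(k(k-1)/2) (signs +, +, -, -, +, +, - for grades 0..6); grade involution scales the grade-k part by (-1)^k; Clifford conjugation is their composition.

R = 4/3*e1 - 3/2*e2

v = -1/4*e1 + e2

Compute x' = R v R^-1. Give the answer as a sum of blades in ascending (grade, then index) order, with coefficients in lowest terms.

~R = 4/3*e1 - 3/2*e2, and R ~R = 145/36, so R^-1 = ~R / (145/36).
R v = -11/6 + 23/24*e12
Answer: -559/580*e1 + 53/145*e2


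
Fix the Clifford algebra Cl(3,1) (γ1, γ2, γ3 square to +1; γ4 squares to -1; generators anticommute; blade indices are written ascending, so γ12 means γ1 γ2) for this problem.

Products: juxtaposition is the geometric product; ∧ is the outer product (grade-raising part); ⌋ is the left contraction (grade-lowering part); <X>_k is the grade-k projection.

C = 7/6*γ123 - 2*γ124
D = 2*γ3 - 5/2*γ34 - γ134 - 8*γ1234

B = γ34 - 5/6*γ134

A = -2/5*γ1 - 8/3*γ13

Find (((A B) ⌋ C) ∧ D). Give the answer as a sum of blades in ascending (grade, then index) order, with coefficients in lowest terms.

step 1: -20/9*γ4 - 8/3*γ14 + 1/3*γ34 - 2/5*γ134
step 2: -16/3*γ2 - 40/9*γ12
step 3: -32/3*γ23 - 80/9*γ123 + 40/3*γ234 + 52/9*γ1234
Answer: -32/3*γ23 - 80/9*γ123 + 40/3*γ234 + 52/9*γ1234


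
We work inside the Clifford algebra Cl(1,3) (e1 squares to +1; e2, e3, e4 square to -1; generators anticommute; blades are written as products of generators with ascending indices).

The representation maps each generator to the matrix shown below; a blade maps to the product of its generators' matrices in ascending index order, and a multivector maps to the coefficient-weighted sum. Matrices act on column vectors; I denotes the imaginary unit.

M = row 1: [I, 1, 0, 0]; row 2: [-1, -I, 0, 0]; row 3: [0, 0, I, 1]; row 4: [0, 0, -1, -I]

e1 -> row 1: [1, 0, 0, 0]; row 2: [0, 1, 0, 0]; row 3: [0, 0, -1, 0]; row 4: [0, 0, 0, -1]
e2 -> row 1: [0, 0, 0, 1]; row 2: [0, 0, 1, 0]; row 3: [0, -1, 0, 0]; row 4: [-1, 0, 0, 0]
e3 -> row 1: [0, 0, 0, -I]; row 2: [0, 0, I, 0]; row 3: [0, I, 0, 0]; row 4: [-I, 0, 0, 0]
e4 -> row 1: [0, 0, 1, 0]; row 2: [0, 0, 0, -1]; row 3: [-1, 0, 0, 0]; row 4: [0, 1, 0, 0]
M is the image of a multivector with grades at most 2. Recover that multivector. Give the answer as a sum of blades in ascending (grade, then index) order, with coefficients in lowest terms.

Method: the blade images are trace-orthogonal — tr(rho(e_A) rho(e_B)^-1) = 4 if A = B and 0 otherwise — and rho(e_A)^-1 = (e_A)^2 * rho(e_A) with (e_A)^2 = +1 or -1, so the coefficient of e_A in the preimage is (e_A)^2 * tr(M rho(e_A))/4.
Nonzero projections over blades of grade <= 2: e2 e3: (e2 e3)^2 = -1, tr(M rho(e2 e3)) = 4, coefficient -1; e2 e4: (e2 e4)^2 = -1, tr(M rho(e2 e4)) = -4, coefficient 1. Every other blade of grade <= 2 projects to 0.
Answer: -e2 e3 + e2 e4


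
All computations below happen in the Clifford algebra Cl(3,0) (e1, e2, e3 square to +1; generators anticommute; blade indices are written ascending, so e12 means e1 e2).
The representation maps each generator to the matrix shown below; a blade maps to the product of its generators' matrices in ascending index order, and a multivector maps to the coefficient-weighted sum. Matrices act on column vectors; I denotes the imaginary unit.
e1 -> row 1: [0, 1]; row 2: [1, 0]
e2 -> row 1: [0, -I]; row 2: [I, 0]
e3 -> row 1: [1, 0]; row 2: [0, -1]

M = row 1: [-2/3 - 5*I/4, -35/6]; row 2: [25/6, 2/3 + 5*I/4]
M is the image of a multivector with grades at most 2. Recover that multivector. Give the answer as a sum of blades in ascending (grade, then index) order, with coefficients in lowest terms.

Method: 1, rho(e1), rho(e2), rho(e3) form a trace-orthogonal basis of the 2x2 complex matrices (tr(X Y) = 2 if X = Y, else 0), so M = m0*1 + m1*rho(e1) + m2*rho(e2) + m3*rho(e3) with m0 = tr(M)/2 = 0, m1 = tr(M rho(e1))/2 = -5/6, m2 = tr(M rho(e2))/2 = -5*I, m3 = tr(M rho(e3))/2 = -2/3 - 5*I/4.
Multiplying table entries, the bivector images are rho(e12) = I*rho(e3), rho(e13) = -I*rho(e2), rho(e23) = I*rho(e1); with real blade coefficients the real parts of m0..m3 are the coefficients of 1, e1, e2, e3 and the imaginary parts give the bivectors (e23: Im m1, e13: -Im m2, e12: Im m3).
Answer: -5/6*e1 - 2/3*e3 - 5/4*e12 + 5*e13


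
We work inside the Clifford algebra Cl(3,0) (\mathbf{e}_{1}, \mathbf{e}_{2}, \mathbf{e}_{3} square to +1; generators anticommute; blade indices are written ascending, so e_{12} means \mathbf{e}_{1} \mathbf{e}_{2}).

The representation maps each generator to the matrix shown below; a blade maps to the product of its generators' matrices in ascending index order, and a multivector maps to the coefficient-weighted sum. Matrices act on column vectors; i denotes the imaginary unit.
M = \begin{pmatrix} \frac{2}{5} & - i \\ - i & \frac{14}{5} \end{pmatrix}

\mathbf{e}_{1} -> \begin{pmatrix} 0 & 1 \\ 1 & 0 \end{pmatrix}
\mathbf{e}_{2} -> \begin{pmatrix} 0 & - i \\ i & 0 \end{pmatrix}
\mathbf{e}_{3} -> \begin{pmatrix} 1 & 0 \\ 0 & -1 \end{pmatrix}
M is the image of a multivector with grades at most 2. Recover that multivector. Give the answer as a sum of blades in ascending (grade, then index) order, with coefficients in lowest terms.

Method: 1, rho(e_{1}), rho(e_{2}), rho(e_{3}) form a trace-orthogonal basis of the 2x2 complex matrices (tr(X Y) = 2 if X = Y, else 0), so M = m0*1 + m1*rho(e_{1}) + m2*rho(e_{2}) + m3*rho(e_{3}) with m0 = tr(M)/2 = \frac{8}{5}, m1 = tr(M rho(e_{1}))/2 = - i, m2 = tr(M rho(e_{2}))/2 = 0, m3 = tr(M rho(e_{3}))/2 = - \frac{6}{5}.
Multiplying table entries, the bivector images are rho(e_{12}) = i*rho(e_{3}), rho(e_{13}) = -i*rho(e_{2}), rho(e_{23}) = i*rho(e_{1}); with real blade coefficients the real parts of m0..m3 are the coefficients of 1, e_{1}, e_{2}, e_{3} and the imaginary parts give the bivectors (e_{23}: Im m1, e_{13}: -Im m2, e_{12}: Im m3).
Answer: \frac{8}{5} - \frac{6}{5} e_{3} - e_{23}


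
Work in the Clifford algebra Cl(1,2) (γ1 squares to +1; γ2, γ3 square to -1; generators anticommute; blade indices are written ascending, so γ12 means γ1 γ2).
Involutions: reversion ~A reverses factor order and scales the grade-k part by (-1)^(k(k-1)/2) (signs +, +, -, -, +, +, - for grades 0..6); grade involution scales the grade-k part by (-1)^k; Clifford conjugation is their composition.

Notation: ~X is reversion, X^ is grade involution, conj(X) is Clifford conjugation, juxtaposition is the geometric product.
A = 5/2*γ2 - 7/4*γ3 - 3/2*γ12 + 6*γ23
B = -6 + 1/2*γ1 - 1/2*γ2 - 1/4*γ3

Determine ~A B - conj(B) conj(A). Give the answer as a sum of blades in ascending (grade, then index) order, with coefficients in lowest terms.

first term: 13/16 + 3/4*γ1 - 69/4*γ2 + 27/2*γ3 - 41/4*γ12 + 7/8*γ13 + 69/2*γ23 - 27/8*γ123
second term: 13/16 + 3/4*γ1 + 51/4*γ2 - 15/2*γ3 - 31/4*γ12 - 7/8*γ13 + 75/2*γ23 + 27/8*γ123
Answer: -30*γ2 + 21*γ3 - 5/2*γ12 + 7/4*γ13 - 3*γ23 - 27/4*γ123


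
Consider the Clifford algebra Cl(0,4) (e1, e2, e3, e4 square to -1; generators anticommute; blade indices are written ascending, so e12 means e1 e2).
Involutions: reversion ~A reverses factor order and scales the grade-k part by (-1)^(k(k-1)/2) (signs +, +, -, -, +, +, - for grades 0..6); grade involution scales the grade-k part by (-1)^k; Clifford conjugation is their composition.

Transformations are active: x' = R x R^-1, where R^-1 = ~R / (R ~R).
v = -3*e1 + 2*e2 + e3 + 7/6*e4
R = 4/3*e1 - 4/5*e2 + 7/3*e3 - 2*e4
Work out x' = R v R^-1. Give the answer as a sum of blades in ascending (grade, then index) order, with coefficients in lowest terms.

~R = 4/3*e1 - 4/5*e2 + 7/3*e3 - 2*e4, and R ~R = -2669/225, so R^-1 = ~R / (-2669/225).
R v = 28/5 + 4/15*e12 + 25/3*e13 - 40/9*e14 - 82/15*e23 + 46/15*e24 + 85/18*e34
Answer: 4647/2669*e1 - 3322/2669*e2 - 8549/2669*e3 + 11557/16014*e4


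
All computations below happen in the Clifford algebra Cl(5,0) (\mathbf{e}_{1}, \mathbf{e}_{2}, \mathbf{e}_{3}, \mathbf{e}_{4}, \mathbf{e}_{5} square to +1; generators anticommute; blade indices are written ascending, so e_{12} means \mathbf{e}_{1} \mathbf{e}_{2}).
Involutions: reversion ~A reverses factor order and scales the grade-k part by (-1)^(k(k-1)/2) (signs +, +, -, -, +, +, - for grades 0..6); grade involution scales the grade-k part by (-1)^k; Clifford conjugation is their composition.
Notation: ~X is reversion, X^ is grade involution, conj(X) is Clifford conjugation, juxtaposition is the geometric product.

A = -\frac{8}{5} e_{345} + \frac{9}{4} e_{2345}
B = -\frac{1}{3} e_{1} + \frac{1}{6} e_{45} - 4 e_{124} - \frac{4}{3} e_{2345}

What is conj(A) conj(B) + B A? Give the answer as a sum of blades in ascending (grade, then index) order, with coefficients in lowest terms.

first term: -3 + \frac{32}{15} e_{2} - \frac{4}{15} e_{3} + \frac{3}{8} e_{23} - 9 e_{135} - \frac{32}{5} e_{1235} + \frac{8}{15} e_{1345} + \frac{3}{4} e_{12345}
second term: -3 - \frac{32}{15} e_{2} + \frac{4}{15} e_{3} - \frac{3}{8} e_{23} - 9 e_{135} - \frac{32}{5} e_{1235} + \frac{8}{15} e_{1345} - \frac{3}{4} e_{12345}
Answer: -6 - 18 e_{135} - \frac{64}{5} e_{1235} + \frac{16}{15} e_{1345}


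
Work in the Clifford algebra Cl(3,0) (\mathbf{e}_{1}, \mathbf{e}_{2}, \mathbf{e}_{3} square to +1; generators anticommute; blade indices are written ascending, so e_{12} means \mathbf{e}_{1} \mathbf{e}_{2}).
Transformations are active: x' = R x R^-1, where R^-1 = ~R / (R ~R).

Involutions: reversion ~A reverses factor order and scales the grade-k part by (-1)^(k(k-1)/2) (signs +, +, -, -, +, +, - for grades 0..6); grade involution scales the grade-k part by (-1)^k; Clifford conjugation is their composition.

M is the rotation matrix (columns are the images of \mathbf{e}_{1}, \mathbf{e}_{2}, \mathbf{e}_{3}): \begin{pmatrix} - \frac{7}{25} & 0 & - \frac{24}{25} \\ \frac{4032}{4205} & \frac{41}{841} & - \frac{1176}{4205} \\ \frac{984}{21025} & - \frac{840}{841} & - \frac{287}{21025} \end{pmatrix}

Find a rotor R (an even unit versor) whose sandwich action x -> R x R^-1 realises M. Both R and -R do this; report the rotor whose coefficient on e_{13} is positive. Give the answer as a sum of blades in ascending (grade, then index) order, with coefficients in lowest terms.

Method: write R = a + b12*e_{12} + b13*e_{13} + b23*e_{23} with a^2 + b12^2 + b13^2 + b23^2 = 1 (so R^-1 = ~R). Expanding the columns R e_j ~R gives tr M = 4a^2 - 1 and, from the antisymmetric part, M21 - M12 = -4a*b12, M13 - M31 = 4a*b13, M32 - M23 = -4a*b23.
Here tr M = -\frac{5149}{21025}, so a^2 = (1 + tr M)/4 = \frac{3969}{21025} and a = ±\frac{63}{145}. Taking a = \frac{63}{145}: M21 - M12 = \frac{4032}{4205}, M13 - M31 = -\frac{21168}{21025}, M32 - M23 = -\frac{3024}{4205}, giving b12 = -\frac{16}{29}, b13 = -\frac{84}{145}, b23 = \frac{12}{29}, i.e. R = \frac{63}{145} - \frac{16}{29} e_{12} - \frac{84}{145} e_{13} + \frac{12}{29} e_{23}.
Its e_{13} coefficient is negative, so report the other preimage -R.
Answer: -\frac{63}{145} + \frac{16}{29} e_{12} + \frac{84}{145} e_{13} - \frac{12}{29} e_{23}. Recall the cover is two-to-one: with M of trace -\frac{5149}{21025}, both preimages act alike, and the stated e_{13} sign chooses the sheet.


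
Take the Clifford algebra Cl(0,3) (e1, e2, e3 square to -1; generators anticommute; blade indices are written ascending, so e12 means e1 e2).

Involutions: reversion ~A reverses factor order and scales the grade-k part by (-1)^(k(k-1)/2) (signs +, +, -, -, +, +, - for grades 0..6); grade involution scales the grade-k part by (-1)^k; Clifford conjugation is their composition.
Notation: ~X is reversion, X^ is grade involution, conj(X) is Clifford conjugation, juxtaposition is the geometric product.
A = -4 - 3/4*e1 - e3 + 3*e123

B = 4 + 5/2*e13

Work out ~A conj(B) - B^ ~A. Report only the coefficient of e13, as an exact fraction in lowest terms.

first term: -16 - 1/2*e1 + 15/2*e2 - 47/8*e3 + 10*e13 - 12*e123
second term: -16 - 1/2*e1 - 15/2*e2 - 47/8*e3 - 10*e13 - 12*e123
Answer: 20


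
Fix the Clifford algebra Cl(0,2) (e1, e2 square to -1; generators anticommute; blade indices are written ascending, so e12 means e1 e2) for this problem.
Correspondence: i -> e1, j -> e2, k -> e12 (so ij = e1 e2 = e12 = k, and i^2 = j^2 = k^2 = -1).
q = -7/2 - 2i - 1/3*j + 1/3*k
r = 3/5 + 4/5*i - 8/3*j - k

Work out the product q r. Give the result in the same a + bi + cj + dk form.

In blades: q = -7/2 - 2*e1 - 1/3*e2 + 1/3*e12, r = 3/5 + 4/5*e1 - 8/3*e2 - e12.
Distribute q over r term by term (generator squares from the signature, products reordered to ascending indices): (-7/2)*r = -21/10 - 14/5*e1 + 28/3*e2 + 7/2*e12; (-2*e1)*r = 8/5 - 6/5*e1 - 2*e2 + 16/3*e12; (-1/3*e2)*r = -8/9 + 1/3*e1 - 1/5*e2 + 4/15*e12; (1/3*e12)*r = 1/3 + 8/9*e1 + 4/15*e2 + 1/5*e12.
Sum: -19/18 - 25/9*e1 + 37/5*e2 + 93/10*e12; translating back through the correspondence:
Answer: -19/18 - 25/9*i + 37/5*j + 93/10*k


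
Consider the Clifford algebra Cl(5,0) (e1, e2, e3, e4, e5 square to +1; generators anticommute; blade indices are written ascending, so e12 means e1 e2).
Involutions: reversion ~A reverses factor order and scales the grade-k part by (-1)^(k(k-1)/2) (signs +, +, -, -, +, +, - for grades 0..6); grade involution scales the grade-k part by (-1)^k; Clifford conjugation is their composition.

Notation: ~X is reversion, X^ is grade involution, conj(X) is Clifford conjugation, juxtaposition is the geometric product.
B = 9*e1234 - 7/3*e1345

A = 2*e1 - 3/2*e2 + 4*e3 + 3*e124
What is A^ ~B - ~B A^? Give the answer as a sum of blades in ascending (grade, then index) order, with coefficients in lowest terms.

first term: -27*e3 - 36*e124 - 27/2*e134 - 28/3*e145 - 18*e234 - 7*e235 + 14/3*e345 + 7/2*e12345
second term: 27*e3 + 36*e124 + 27/2*e134 + 28/3*e145 + 18*e234 - 7*e235 - 14/3*e345 + 7/2*e12345
Answer: -54*e3 - 72*e124 - 27*e134 - 56/3*e145 - 36*e234 + 28/3*e345


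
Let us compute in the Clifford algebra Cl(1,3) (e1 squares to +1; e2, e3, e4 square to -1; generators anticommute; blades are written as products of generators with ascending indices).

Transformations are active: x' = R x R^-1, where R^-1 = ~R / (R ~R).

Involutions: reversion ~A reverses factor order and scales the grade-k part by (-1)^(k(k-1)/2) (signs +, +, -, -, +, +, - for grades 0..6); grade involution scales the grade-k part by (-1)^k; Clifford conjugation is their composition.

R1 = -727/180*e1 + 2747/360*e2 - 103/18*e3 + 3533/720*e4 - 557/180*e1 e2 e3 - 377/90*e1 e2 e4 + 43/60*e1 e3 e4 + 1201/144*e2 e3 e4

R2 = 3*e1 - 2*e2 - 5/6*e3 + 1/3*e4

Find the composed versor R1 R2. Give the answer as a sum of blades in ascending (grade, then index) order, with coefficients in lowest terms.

Distribute over the terms of R2 (each basis-blade product reordered to ascending indices, repeated generators contracted through their squares):
R1 (3*e1) = -727/60 - 2747/120*e1 e2 + 103/6*e1 e3 - 3533/240*e1 e4 - 557/60*e2 e3 - 377/30*e2 e4 + 43/20*e3 e4 - 1201/48*e1 e2 e3 e4
R1 (-2*e2) = 2747/180 + 727/90*e1 e2 + 557/90*e1 e3 + 377/45*e1 e4 - 103/9*e2 e3 + 3533/360*e2 e4 + 1201/72*e3 e4 - 43/30*e1 e2 e3 e4
R1 (-5/6*e3) = -515/108 - 557/216*e1 e2 + 727/216*e1 e3 - 43/72*e1 e4 - 2747/432*e2 e3 - 6005/864*e2 e4 + 3533/864*e3 e4 - 377/108*e1 e2 e3 e4
R1 (1/3*e4) = -3533/2160 + 377/270*e1 e2 - 43/180*e1 e3 - 727/540*e1 e4 - 1201/432*e2 e3 + 2747/1080*e2 e4 - 103/54*e3 e4 - 557/540*e1 e2 e3 e4
Summing the partial products and collecting blades:
Answer: -2347/720 - 4319/270*e1 e2 + 28601/1080*e1 e3 - 17899/2160*e1 e4 - 448/15*e2 e3 - 30929/4320*e2 e4 + 90773/4320*e3 e4 - 22303/720*e1 e2 e3 e4


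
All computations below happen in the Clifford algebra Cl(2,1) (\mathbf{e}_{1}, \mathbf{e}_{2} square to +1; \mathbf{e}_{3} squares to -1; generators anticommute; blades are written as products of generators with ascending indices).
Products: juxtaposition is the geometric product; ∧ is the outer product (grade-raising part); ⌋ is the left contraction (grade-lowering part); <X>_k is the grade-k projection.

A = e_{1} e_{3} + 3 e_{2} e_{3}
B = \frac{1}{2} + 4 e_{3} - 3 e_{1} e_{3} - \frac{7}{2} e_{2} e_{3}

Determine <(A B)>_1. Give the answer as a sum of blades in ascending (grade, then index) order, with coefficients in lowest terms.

step 1: -\frac{27}{2} - 4 e_{1} - 12 e_{2} + \frac{11}{2} e_{1} e_{2} + \frac{1}{2} e_{1} e_{3} + \frac{3}{2} e_{2} e_{3}
step 2: -4 e_{1} - 12 e_{2}
Answer: -4 e_{1} - 12 e_{2}


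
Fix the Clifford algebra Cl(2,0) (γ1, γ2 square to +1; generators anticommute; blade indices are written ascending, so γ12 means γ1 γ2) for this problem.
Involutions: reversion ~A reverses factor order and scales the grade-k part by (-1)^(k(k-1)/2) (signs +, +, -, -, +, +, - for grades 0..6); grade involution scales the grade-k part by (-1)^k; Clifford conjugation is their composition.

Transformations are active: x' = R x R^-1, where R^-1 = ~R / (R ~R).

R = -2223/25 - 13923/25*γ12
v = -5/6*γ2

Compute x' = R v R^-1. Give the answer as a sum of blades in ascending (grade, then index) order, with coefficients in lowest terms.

~R = -2223/25 + 13923/25*γ12, and R ~R = 198791658/625, so R^-1 = ~R / (198791658/625).
R v = 4641/10*γ1 + 741/10*γ2
Answer: -11305/43566*γ1 + 5750/7261*γ2


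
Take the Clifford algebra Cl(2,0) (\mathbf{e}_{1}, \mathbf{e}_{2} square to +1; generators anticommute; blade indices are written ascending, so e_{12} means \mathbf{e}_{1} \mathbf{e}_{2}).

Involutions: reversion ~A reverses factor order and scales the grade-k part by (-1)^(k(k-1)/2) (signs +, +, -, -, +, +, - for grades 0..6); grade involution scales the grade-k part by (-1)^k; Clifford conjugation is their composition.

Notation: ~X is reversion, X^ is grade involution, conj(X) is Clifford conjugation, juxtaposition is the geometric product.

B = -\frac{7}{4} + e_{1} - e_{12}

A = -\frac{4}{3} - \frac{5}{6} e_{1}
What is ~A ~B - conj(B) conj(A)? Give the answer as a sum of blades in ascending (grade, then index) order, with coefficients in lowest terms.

first term: \frac{3}{2} + \frac{1}{8} e_{1} - \frac{5}{6} e_{2} - \frac{4}{3} e_{12}
second term: \frac{3}{2} - \frac{1}{8} e_{1} - \frac{5}{6} e_{2} - \frac{4}{3} e_{12}
Answer: \frac{1}{4} e_{1}


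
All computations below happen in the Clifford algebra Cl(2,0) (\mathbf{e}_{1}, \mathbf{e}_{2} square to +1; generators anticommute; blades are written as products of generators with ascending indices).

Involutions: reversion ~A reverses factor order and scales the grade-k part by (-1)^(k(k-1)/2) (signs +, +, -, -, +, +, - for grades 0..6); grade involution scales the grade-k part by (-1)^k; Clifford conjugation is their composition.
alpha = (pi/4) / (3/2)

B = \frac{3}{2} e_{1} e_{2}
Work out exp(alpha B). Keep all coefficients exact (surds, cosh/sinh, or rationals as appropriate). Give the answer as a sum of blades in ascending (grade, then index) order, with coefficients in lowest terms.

B^2 = (\frac{3}{2})^2*(e_{1} e_{2})^2 = \frac{9}{4}*(-1) = -\frac{9}{4} (a basis 2-blade squares to minus the product of its generators' squares).
B^2 = -\frac{9}{4} — B^2 < 0, so the exponential closes trigonometrically: l = \frac{3}{2}, alpha*l = \frac{\pi}{4}, so exp(alpha B) = cos(\frac{\pi}{4}) + (sin(\frac{\pi}{4})/(\frac{3}{2}))*B = \frac{\sqrt{2}}{2} + (\frac{\sqrt{2}}{3})*B.
Answer: \frac{\sqrt{2}}{2} + \frac{\sqrt{2}}{2} e_{1} e_{2}


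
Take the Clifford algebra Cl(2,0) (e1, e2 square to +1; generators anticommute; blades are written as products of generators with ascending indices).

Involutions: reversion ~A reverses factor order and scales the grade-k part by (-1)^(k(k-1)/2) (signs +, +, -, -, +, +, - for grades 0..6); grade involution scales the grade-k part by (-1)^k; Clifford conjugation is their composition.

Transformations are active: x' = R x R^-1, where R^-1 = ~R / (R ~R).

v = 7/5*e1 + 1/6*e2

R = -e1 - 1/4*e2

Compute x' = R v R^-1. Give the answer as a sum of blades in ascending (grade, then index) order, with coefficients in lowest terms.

~R = -e1 - 1/4*e2, and R ~R = 17/16, so R^-1 = ~R / (17/16).
R v = -173/120 + 11/60*e1 e2
Answer: 67/51*e1 + 87/170*e2


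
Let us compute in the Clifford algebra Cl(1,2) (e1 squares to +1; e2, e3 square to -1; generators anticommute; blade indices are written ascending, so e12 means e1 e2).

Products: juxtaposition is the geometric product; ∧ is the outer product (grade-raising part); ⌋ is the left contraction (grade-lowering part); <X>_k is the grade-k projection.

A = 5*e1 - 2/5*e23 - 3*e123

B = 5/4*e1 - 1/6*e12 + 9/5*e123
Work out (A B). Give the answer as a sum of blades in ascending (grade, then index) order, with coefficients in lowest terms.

step 1: 233/20 + 18/25*e1 - 5/6*e2 + 1/2*e3 + 1/15*e13 + 21/4*e23 - 1/2*e123
Answer: 233/20 + 18/25*e1 - 5/6*e2 + 1/2*e3 + 1/15*e13 + 21/4*e23 - 1/2*e123


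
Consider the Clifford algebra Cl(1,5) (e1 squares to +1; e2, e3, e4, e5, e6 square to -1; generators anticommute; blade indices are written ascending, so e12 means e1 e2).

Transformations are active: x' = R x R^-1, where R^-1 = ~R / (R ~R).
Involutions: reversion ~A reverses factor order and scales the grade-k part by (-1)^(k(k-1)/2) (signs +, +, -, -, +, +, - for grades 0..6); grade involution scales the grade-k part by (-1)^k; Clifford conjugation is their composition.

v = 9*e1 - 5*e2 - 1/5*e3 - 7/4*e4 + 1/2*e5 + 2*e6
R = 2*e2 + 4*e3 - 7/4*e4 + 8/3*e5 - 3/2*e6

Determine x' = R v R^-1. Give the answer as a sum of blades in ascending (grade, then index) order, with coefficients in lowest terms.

~R = 2*e2 + 4*e3 - 7/4*e4 + 8/3*e5 - 3/2*e6, and R ~R = -4669/144, so R^-1 = ~R / (-4669/144).
R v = 2257/240 - 18*e12 - 36*e13 + 63/4*e14 - 24*e15 + 27/2*e16 + 98/5*e23 - 49/4*e24 + 43/3*e25 - 7/2*e26 - 147/20*e34 + 38/15*e35 + 77/10*e36 + 91/24*e45 - 49/8*e46 + 73/12*e56
Answer: -9*e1 + 89641/23345*e2 - 49499/23345*e3 + 36887/13340*e4 - 95569/46690*e5 - 26377/23345*e6


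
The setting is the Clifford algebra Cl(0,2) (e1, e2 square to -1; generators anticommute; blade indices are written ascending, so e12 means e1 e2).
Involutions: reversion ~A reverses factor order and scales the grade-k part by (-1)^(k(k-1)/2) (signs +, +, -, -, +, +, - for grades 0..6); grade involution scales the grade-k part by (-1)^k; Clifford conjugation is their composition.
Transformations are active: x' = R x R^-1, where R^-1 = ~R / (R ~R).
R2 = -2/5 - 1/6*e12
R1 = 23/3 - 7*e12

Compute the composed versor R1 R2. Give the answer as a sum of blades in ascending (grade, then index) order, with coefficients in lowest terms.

Distribute over the terms of R1 (each basis-blade product reordered to ascending indices, repeated generators contracted through their squares):
(23/3) R2 = -46/15 - 23/18*e12
(-7*e12) R2 = -7/6 + 14/5*e12
Summing the partial products and collecting blades:
Answer: -127/30 + 137/90*e12


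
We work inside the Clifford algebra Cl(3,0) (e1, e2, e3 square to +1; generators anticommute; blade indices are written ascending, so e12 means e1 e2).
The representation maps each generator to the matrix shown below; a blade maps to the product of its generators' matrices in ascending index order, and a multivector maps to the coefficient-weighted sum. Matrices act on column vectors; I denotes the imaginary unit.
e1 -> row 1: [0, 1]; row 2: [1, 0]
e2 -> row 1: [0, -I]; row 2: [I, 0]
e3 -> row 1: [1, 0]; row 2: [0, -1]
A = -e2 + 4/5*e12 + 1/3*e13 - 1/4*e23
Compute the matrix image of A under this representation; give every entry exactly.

Bivector images (products of the table entries): rho(e12) = rho(e1)rho(e2) = row 1: [I, 0]; row 2: [0, -I]; rho(e13) = rho(e1)rho(e3) = row 1: [0, -1]; row 2: [1, 0]; rho(e23) = rho(e2)rho(e3) = row 1: [0, I]; row 2: [I, 0].
M = (-1)*rho(e2) + (4/5)*rho(e12) + (1/3)*rho(e13) + (-1/4)*rho(e23), summed entrywise:
Answer: row 1: [4*I/5, -1/3 + 3*I/4]; row 2: [1/3 - 5*I/4, -4*I/5]


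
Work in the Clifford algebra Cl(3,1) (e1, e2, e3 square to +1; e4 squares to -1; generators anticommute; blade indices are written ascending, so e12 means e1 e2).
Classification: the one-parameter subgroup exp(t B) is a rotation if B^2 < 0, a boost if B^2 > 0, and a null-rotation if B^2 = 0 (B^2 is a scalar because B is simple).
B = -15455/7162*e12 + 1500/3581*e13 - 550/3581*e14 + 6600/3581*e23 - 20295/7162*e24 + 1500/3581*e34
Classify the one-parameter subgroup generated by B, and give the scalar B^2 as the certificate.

B^2 term by term: the squares give (-15455/7162)^2*(e12)^2 + (1500/3581)^2*(e13)^2 + (-550/3581)^2*(e14)^2 + (6600/3581)^2*(e23)^2 + (-20295/7162)^2*(e24)^2 + (1500/3581)^2*(e34)^2 = 238857025/51294244*(-1) + 2250000/12823561*(-1) + 302500/12823561*(+1) + 43560000/12823561*(-1) + 411887025/51294244*(+1) + 2250000/12823561*(+1) = 0 (each basis 2-blade squares to minus the product of its generators' squares); cross terms between blades sharing an index anticommute and cancel; the commuting (index-disjoint) pairs give grade-4 terms 2*c*c'*(blade product), which cancel blade by blade — e1234: -23182500/12823561 + 30442500/12823561 - 7260000/12823561 = 0 — confirming B is simple. So B^2 = 0.
Answer: null-rotation, certificate B^2 = 0. Because 0 is invariant under every versor sandwich, the classification follows from its sign alone.


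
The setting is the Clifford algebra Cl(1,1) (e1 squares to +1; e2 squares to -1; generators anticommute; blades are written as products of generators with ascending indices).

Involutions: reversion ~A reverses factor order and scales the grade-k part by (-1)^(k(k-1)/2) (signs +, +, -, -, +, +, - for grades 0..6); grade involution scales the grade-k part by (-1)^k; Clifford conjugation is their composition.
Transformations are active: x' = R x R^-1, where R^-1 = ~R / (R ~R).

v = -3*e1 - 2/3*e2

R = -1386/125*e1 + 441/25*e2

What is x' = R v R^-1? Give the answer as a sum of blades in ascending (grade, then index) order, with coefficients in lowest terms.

~R = -1386/125*e1 + 441/25*e2, and R ~R = -2941029/15625, so R^-1 = ~R / (-2941029/15625).
R v = 5628/125 + 7539/125*e1 e2
Answer: 18461/2223*e1 - 17278/2223*e2


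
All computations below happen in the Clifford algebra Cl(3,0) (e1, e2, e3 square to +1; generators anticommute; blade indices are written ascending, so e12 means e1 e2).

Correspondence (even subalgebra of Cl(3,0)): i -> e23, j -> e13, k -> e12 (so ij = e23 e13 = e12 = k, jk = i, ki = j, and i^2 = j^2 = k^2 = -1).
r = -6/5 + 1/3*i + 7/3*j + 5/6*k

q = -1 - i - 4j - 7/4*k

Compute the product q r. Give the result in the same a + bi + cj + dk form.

In blades: q = -1 - 7/4*e12 - 4*e13 - e23, r = -6/5 + 5/6*e12 + 7/3*e13 + 1/3*e23.
Distribute q over r term by term (generator squares from the signature, products reordered to ascending indices): (-1)*r = 6/5 - 5/6*e12 - 7/3*e13 - 1/3*e23; (-7/4*e12)*r = 35/24 + 21/10*e12 - 7/12*e13 + 49/12*e23; (-4*e13)*r = 28/3 + 4/3*e12 + 24/5*e13 - 10/3*e23; (-e23)*r = 1/3 - 7/3*e12 + 5/6*e13 + 6/5*e23.
Sum: 493/40 + 4/15*e12 + 163/60*e13 + 97/60*e23; translating back through the correspondence:
Answer: 493/40 + 97/60*i + 163/60*j + 4/15*k


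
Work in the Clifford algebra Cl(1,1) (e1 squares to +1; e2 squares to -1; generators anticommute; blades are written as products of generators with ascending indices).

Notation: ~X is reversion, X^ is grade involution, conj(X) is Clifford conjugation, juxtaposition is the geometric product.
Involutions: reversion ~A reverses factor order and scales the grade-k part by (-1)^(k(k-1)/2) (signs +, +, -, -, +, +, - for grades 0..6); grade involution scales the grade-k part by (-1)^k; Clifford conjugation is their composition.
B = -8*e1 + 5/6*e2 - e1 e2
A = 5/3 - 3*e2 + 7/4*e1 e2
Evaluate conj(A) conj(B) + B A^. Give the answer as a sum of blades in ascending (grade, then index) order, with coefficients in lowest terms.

first term: 3/4 + 119/8*e1 + 227/18*e2 - 67/3*e1 e2
second term: -17/4 - 71/8*e1 - 227/18*e2 - 77/3*e1 e2
Answer: -7/2 + 6*e1 - 48*e1 e2


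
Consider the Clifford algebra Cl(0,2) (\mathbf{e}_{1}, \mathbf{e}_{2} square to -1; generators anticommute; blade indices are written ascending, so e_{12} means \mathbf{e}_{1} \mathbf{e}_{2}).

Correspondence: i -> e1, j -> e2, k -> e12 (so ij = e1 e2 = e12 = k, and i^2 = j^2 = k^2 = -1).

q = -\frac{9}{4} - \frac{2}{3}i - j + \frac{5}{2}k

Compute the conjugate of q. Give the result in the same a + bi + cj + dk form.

In blades: q = -\frac{9}{4} - \frac{2}{3} e_{1} - e_{2} + \frac{5}{2} e_{12}.
Conjugation here is Clifford conjugation: the scalar is fixed and the grade-1 and grade-2 blades all flip sign, giving -\frac{9}{4} + \frac{2}{3} e_{1} + e_{2} - \frac{5}{2} e_{12}; translating back:
Answer: -\frac{9}{4} + \frac{2}{3}i + j - \frac{5}{2}k


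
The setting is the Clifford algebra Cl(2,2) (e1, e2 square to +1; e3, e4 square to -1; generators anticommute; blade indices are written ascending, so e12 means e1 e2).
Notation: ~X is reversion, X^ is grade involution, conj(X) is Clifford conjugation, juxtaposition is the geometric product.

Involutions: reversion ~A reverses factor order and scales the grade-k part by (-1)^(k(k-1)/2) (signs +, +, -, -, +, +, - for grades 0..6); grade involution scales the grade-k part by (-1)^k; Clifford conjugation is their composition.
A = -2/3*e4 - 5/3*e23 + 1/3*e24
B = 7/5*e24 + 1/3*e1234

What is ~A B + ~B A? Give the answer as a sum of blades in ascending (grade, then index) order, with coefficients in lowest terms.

first term: -7/15 - 14/15*e2 + 1/9*e13 + 5/9*e14 - 7/3*e34 - 2/9*e123
second term: -7/15 - 14/15*e2 - 1/9*e13 - 5/9*e14 + 7/3*e34 + 2/9*e123
Answer: -14/15 - 28/15*e2


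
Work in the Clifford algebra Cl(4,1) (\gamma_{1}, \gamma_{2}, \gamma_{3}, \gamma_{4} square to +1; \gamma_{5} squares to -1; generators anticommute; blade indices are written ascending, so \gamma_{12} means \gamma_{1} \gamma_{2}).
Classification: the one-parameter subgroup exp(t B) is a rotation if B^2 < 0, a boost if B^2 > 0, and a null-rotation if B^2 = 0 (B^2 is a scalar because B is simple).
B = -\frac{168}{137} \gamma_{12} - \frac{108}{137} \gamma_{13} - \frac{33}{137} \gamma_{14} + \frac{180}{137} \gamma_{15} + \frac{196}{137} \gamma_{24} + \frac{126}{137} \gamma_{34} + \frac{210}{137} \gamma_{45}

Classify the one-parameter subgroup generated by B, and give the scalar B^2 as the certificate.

B^2 term by term: the squares give (-\frac{168}{137})^2*(\gamma_{12})^2 + (-\frac{108}{137})^2*(\gamma_{13})^2 + (-\frac{33}{137})^2*(\gamma_{14})^2 + (\frac{180}{137})^2*(\gamma_{15})^2 + (\frac{196}{137})^2*(\gamma_{24})^2 + (\frac{126}{137})^2*(\gamma_{34})^2 + (\frac{210}{137})^2*(\gamma_{45})^2 = \frac{28224}{18769}*(-1) + \frac{11664}{18769}*(-1) + \frac{1089}{18769}*(-1) + \frac{32400}{18769}*(+1) + \frac{38416}{18769}*(-1) + \frac{15876}{18769}*(-1) + \frac{44100}{18769}*(+1) = -1 (each basis 2-blade squares to minus the product of its generators' squares); cross terms between blades sharing an index anticommute and cancel; the commuting (index-disjoint) pairs give grade-4 terms 2*c*c'*(blade product), which cancel blade by blade — \gamma_{1234}: -\frac{42336}{18769} + \frac{42336}{18769} = 0; \gamma_{1245}: -\frac{70560}{18769} + \frac{70560}{18769} = 0; \gamma_{1345}: -\frac{45360}{18769} + \frac{45360}{18769} = 0 — confirming B is simple. So B^2 = -1.
Answer: rotation, certificate B^2 = -1. Note: conjugating B changes its blade decomposition but never the scalar B^2 = -1, whose sign settles the classification.


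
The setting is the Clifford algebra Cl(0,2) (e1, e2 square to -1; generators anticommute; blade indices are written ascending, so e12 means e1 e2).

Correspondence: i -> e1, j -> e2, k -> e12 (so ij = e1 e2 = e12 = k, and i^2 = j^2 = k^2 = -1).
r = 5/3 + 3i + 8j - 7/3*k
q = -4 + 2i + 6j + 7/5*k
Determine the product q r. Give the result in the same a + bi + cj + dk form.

In blades: q = -4 + 2*e1 + 6*e2 + 7/5*e12, r = 5/3 + 3*e1 + 8*e2 - 7/3*e12.
Distribute q over r term by term (generator squares from the signature, products reordered to ascending indices): (-4)*r = -20/3 - 12*e1 - 32*e2 + 28/3*e12; (2*e1)*r = -6 + 10/3*e1 + 14/3*e2 + 16*e12; (6*e2)*r = -48 - 14*e1 + 10*e2 - 18*e12; (7/5*e12)*r = 49/15 - 56/5*e1 + 21/5*e2 + 7/3*e12.
Sum: -287/5 - 508/15*e1 - 197/15*e2 + 29/3*e12; translating back through the correspondence:
Answer: -287/5 - 508/15*i - 197/15*j + 29/3*k


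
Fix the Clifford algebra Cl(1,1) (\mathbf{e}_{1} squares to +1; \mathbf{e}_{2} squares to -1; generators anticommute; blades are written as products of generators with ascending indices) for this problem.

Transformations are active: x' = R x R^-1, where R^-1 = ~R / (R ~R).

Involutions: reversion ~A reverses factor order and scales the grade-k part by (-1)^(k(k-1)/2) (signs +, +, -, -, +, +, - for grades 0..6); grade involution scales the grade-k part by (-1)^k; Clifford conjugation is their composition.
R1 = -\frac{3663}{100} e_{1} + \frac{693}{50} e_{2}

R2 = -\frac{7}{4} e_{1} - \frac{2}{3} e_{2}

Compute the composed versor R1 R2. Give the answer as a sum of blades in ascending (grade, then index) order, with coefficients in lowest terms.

Distribute over the terms of R1 (each basis-blade product reordered to ascending indices, repeated generators contracted through their squares):
(-\frac{3663}{100} e_{1}) R2 = \frac{25641}{400} + \frac{1221}{50} e_{1} e_{2}
(\frac{693}{50} e_{2}) R2 = \frac{231}{25} + \frac{4851}{200} e_{1} e_{2}
Summing the partial products and collecting blades:
Answer: \frac{29337}{400} + \frac{1947}{40} e_{1} e_{2}


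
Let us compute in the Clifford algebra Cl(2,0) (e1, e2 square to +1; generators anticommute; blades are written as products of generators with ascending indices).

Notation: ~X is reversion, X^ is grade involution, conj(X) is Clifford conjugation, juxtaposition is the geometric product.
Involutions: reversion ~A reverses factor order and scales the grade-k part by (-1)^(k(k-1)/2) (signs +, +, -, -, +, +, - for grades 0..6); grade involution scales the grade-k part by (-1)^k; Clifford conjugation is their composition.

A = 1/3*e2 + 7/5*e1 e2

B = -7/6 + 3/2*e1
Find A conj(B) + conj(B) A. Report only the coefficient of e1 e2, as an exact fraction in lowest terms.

first term: 77/45*e2 - 17/15*e1 e2
second term: -112/45*e2 - 32/15*e1 e2
Answer: -49/15


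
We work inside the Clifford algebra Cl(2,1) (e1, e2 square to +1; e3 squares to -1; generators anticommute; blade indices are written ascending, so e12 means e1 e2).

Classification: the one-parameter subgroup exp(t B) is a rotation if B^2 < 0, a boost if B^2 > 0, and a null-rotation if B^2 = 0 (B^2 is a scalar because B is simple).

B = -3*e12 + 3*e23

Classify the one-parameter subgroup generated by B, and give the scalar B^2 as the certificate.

B^2 term by term: the squares give (-3)^2*(e12)^2 + (3)^2*(e23)^2 = 9*(-1) + 9*(+1) = 0 (each basis 2-blade squares to minus the product of its generators' squares); cross terms between blades sharing an index anticommute and cancel. So B^2 = 0.
Answer: null-rotation, certificate B^2 = 0. Check the certificate: B^2 = 0, and that sign is decisive whatever form B takes.


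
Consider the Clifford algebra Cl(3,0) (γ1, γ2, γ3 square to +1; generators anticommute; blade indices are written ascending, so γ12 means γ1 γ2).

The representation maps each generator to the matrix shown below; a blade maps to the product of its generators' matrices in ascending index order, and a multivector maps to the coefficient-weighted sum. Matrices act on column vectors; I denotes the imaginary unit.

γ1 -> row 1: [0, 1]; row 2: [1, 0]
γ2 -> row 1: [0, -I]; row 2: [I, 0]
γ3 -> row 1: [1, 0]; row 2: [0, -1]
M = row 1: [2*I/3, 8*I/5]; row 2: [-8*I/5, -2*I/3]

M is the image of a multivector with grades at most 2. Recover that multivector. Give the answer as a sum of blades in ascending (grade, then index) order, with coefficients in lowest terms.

Method: 1, rho(γ1), rho(γ2), rho(γ3) form a trace-orthogonal basis of the 2x2 complex matrices (tr(X Y) = 2 if X = Y, else 0), so M = m0*1 + m1*rho(γ1) + m2*rho(γ2) + m3*rho(γ3) with m0 = tr(M)/2 = 0, m1 = tr(M rho(γ1))/2 = 0, m2 = tr(M rho(γ2))/2 = -8/5, m3 = tr(M rho(γ3))/2 = 2*I/3.
Multiplying table entries, the bivector images are rho(γ12) = I*rho(γ3), rho(γ13) = -I*rho(γ2), rho(γ23) = I*rho(γ1); with real blade coefficients the real parts of m0..m3 are the coefficients of 1, γ1, γ2, γ3 and the imaginary parts give the bivectors (γ23: Im m1, γ13: -Im m2, γ12: Im m3).
Answer: -8/5*γ2 + 2/3*γ12


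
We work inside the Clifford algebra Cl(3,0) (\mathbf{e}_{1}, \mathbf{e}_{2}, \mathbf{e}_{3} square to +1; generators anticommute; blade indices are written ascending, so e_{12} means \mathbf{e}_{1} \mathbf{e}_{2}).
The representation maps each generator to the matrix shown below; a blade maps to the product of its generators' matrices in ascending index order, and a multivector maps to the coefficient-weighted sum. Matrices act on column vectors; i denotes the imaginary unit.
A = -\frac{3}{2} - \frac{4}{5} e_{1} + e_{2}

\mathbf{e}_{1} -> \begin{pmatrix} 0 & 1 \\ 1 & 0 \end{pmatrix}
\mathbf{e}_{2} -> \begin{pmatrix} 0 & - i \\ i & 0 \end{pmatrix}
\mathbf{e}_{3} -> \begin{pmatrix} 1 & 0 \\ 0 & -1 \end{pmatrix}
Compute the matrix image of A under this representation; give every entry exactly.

M = (-\frac{3}{2})*1 + (-\frac{4}{5})*rho(e_{1}) + (1)*rho(e_{2}), summed entrywise (1 is the identity matrix):
Answer: \begin{pmatrix} - \frac{3}{2} & - \frac{4}{5} - i \\ - \frac{4}{5} + i & - \frac{3}{2} \end{pmatrix}


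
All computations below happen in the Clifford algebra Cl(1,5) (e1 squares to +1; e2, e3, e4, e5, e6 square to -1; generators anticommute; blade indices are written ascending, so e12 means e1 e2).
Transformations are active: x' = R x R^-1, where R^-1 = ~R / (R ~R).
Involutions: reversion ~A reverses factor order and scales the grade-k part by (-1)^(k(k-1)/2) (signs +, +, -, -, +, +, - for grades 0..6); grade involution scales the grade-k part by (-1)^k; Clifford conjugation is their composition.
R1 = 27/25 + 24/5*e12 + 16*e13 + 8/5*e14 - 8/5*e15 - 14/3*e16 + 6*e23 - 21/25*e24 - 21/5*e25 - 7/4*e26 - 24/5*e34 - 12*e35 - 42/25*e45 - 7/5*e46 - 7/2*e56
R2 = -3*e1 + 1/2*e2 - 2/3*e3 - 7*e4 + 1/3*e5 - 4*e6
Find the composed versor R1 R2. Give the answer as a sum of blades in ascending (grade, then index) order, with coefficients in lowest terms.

Distribute over the terms of R2 (each basis-blade product reordered to ascending indices, repeated generators contracted through their squares):
R1 (-3*e1) = -81/25*e1 + 72/5*e2 + 48*e3 + 24/5*e4 - 24/5*e5 - 14*e6 - 18*e123 + 63/25*e124 + 63/5*e125 + 21/4*e126 + 72/5*e134 + 36*e135 + 126/25*e145 + 21/5*e146 + 21/2*e156
R1 (1/2*e2) = -12/5*e1 + 27/50*e2 + 3*e3 - 21/50*e4 - 21/10*e5 - 7/8*e6 - 8*e123 - 4/5*e124 + 4/5*e125 + 7/3*e126 - 12/5*e234 - 6*e235 - 21/25*e245 - 7/10*e246 - 7/4*e256
R1 (-2/3*e3) = 32/3*e1 + 4*e2 - 18/25*e3 + 16/5*e4 + 8*e5 - 16/5*e123 + 16/15*e134 - 16/15*e135 - 28/9*e136 - 14/25*e234 - 14/5*e235 - 7/6*e236 + 28/25*e345 + 14/15*e346 + 7/3*e356
R1 (-7*e4) = 56/5*e1 - 147/25*e2 - 168/5*e3 - 189/25*e4 + 294/25*e5 + 49/5*e6 - 168/5*e124 - 112*e134 - 56/5*e145 - 98/3*e146 - 42*e234 - 147/5*e245 - 49/4*e246 - 84*e345 + 49/2*e456
R1 (1/3*e5) = 8/15*e1 + 7/5*e2 + 4*e3 + 14/25*e4 + 9/25*e5 - 7/6*e6 + 8/5*e125 + 16/3*e135 + 8/15*e145 + 14/9*e156 + 2*e235 - 7/25*e245 + 7/12*e256 - 8/5*e345 + 7/15*e456
R1 (-4*e6) = -56/3*e1 - 7*e2 - 28/5*e4 - 14*e5 - 108/25*e6 - 96/5*e126 - 64*e136 - 32/5*e146 + 32/5*e156 - 24*e236 + 84/25*e246 + 84/5*e256 + 96/5*e346 + 48*e356 + 168/25*e456
Summing the partial products and collecting blades:
Answer: -143/75*e1 + 373/50*e2 + 517/25*e3 - 251/50*e4 - 39/50*e5 - 6337/600*e6 - 146/5*e123 - 797/25*e124 + 15*e125 - 697/60*e126 - 1448/15*e134 + 604/15*e135 - 604/9*e136 - 422/75*e145 - 523/15*e146 + 1661/90*e156 - 1124/25*e234 - 34/5*e235 - 151/6*e236 - 763/25*e245 - 959/100*e246 + 469/30*e256 - 2112/25*e345 + 302/15*e346 + 151/3*e356 + 4753/150*e456
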